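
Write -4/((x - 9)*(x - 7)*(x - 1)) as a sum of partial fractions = -1/(12*(x - 1)) + 1/(3*(x - 7)) - 1/(4*(x - 9))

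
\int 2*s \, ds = s^2 + C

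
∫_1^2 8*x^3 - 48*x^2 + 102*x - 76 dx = -5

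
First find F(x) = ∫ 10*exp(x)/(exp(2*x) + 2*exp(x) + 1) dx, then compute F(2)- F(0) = -5 + 10*exp(2)/(1 + exp(2))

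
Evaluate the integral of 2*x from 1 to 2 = 3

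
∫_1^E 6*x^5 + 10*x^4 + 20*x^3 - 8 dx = -4 + (-exp(3) - exp(2) - 2*E + 2)^2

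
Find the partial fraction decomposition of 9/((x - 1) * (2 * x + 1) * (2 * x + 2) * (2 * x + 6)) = -6/(5*(2*x + 1)) - 9/(160*(x + 3)) + 9/(16*(x + 1)) + 3/(32*(x - 1))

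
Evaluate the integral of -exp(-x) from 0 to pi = -1 + exp(-pi)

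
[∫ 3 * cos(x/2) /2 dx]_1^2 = -3*sin(1/2) + 3*sin(1)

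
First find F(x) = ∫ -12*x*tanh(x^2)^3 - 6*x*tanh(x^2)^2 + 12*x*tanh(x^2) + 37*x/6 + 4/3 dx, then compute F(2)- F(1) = -3*tanh(1) - 3*tanh(1)^2 + 19/12 + 3*tanh(4)^2 + 3*tanh(4)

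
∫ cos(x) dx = sin(x) + C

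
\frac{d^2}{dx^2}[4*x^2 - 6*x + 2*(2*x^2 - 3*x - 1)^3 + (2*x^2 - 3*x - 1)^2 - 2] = 480*x^4 - 1440*x^3 + 1056*x^2 + 36*x - 66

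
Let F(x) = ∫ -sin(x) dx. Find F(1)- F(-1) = 0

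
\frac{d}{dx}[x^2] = 2*x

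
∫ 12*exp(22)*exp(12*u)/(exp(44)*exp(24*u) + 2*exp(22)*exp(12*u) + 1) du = exp(12*u + 22)/(exp(12*u + 22) + 1) + C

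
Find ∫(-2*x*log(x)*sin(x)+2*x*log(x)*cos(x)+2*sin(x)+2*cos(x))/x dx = 2*sqrt(2)*log(x)*sin(x + pi/4) + C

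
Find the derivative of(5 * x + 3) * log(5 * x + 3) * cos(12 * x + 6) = -60*x*log(5*x + 3)*sin(12*x + 6) - 36*log(5*x + 3)*sin(12*x + 6) + 5*log(5*x + 3)*cos(12*x + 6) + 5*cos(12*x + 6)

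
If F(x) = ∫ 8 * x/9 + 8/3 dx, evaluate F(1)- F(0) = 28/9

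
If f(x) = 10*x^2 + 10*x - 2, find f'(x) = 20*x + 10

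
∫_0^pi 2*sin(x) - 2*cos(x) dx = 4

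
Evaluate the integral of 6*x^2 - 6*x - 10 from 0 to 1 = -11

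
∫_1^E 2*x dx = -1 + exp(2)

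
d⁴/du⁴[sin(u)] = sin(u)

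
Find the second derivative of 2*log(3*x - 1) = -18/(9*x^2 - 6*x + 1)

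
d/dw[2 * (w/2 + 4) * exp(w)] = w*exp(w) + 9*exp(w)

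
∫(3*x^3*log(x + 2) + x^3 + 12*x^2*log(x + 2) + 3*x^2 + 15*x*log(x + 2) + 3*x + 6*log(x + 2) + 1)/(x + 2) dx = (x + 1)^3*log(x + 2) + C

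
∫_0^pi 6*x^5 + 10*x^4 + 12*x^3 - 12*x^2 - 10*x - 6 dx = -9 + (-3 + pi + pi^2 + pi^3)^2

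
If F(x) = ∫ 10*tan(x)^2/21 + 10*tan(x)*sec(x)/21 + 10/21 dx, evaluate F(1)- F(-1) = 20*tan(1)/21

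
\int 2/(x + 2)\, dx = log(2*(x + 2)^2) + C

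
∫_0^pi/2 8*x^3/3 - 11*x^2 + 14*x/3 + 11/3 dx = (-3 + pi/3)*(-pi^2/4 - pi/2 + 1 + pi^3/8) + 3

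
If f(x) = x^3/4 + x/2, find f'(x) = 3*x^2/4 + 1/2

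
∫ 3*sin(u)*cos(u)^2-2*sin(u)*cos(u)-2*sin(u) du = (sin(u)^2 + cos(u) + 1)*cos(u) + C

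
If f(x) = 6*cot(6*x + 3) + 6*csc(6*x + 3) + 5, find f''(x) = 432*cot(6*x + 3)^3 + 432*cot(6*x + 3)^2*csc(6*x + 3) + 432*cot(6*x + 3) + 216*csc(6*x + 3)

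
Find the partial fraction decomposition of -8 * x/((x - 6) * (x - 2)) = 4/(x - 2) - 12/(x - 6)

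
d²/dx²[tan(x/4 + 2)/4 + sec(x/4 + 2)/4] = tan(x/4 + 2)^3/32 + tan(x/4 + 2)^2*sec(x/4 + 2)/32 + tan(x/4 + 2)/32 + sec(x/4 + 2)/64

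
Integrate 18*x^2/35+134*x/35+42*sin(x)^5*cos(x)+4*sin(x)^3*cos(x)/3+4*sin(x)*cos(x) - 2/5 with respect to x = 6*x^3/35 + 67*x^2/35 - 2*x/5 + 7*sin(x)^6 + sin(x)^4/3 + 2*sin(x)^2 + C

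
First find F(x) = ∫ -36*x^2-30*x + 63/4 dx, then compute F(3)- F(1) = -801/2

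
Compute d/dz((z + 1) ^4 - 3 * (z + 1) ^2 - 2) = 4*z^3 + 12*z^2 + 6*z - 2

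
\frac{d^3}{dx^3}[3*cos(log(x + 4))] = (-3*sin(log(x + 4)) + 9*cos(log(x + 4)))/(x^3 + 12*x^2 + 48*x + 64)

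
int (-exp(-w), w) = exp(-w) + C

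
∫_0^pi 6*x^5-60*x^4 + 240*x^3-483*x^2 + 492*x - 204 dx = -72 - (-2 + pi)^3 + (-2 + pi)^6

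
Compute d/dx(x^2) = 2*x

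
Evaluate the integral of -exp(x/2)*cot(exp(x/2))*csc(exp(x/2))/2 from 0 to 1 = -csc(1) + csc(exp(1/2))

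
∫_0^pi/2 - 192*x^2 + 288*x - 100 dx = (3 - 2*pi)^3 - 27 + 4*pi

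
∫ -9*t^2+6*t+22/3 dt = -3*t^3 + 3*t^2 + 22*t/3 + C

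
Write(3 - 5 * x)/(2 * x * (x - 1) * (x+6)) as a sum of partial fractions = 11/(28*(x + 6)) - 1/(7*(x - 1)) - 1/(4*x)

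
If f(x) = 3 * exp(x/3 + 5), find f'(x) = exp(x/3 + 5)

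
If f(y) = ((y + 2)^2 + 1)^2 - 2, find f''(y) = 12*y^2 + 48*y + 52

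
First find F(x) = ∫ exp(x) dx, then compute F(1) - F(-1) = E - exp(-1)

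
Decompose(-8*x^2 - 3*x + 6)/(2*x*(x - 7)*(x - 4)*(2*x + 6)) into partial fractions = 19/(280*(x + 3)) + 67/(168*(x - 4)) - 407/(840*(x - 7)) + 1/(56*x)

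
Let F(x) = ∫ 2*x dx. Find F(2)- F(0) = 4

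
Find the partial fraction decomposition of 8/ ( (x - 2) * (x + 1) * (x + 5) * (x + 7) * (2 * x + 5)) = 128/(1215*(2*x + 5)) + 2/(243*(x + 7)) - 1/(35*(x + 5)) - 1/(27*(x + 1)) + 8/(1701*(x - 2))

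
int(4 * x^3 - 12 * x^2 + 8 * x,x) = x^4 - 4*x^3 + 4*x^2 + C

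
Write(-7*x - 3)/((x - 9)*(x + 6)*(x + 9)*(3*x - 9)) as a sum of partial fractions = -5/(162*(x + 9)) + 13/(405*(x + 6)) + 1/(81*(x - 3)) - 11/(810*(x - 9))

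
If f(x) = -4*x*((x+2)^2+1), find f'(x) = -12*x^2 - 32*x - 20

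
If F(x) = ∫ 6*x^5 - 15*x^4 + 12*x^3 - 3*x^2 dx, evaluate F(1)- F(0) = 0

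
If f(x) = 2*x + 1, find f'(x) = 2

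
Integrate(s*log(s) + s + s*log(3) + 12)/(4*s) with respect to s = (s + 12)*log(3*s)/4 + C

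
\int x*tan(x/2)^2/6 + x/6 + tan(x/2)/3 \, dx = x*tan(x/2)/3 + C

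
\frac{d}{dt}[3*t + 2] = 3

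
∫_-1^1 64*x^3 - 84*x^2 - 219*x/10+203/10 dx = -77/5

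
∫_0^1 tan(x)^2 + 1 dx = tan(1)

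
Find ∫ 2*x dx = x^2 + C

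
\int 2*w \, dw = w^2 + C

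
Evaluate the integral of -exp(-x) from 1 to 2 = -exp(-1) + exp(-2)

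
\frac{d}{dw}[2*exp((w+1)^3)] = 6*w^2*exp(w^3 + 3*w^2 + 3*w + 1) + 12*w*exp(w^3 + 3*w^2 + 3*w + 1) + 6*exp(w^3 + 3*w^2 + 3*w + 1)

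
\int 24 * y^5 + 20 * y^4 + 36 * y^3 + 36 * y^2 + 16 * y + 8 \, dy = 4*y^6 + 4*y^5 + 9*y^4 + 12*y^3 + 8*y^2 + 8*y + C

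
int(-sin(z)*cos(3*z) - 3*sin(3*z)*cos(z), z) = cos(z)*cos(3*z) + C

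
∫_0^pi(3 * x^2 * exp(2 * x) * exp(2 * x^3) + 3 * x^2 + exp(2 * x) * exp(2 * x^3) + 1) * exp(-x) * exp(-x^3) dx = -exp(-pi^3 - pi) + exp(pi + pi^3)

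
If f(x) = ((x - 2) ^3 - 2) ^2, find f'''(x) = 120*x^3 - 720*x^2 + 1440*x - 984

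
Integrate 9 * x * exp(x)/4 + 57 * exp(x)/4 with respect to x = (9*x/4 + 12)*exp(x) + C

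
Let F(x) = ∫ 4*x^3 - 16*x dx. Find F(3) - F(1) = 16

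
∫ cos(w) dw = sin(w) + C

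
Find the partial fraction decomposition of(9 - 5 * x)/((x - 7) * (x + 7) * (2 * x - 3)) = -6/(187*(2*x - 3)) + 22/(119*(x + 7)) - 13/(77*(x - 7))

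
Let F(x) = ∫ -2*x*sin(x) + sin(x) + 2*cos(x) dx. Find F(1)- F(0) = cos(1) + 1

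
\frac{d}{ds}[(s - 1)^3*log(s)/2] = (3*s^3*log(s) + s^3 - 6*s^2*log(s) - 3*s^2 + 3*s*log(s) + 3*s - 1)/(2*s)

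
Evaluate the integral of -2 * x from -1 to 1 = 0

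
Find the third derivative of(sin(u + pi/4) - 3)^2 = -4*cos(2*u) + 6*cos(u + pi/4)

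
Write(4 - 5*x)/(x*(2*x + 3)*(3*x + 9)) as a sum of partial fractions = -46/(27*(2*x + 3)) + 19/(27*(x + 3)) + 4/(27*x)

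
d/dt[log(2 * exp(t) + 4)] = exp(t)/(exp(t) + 2)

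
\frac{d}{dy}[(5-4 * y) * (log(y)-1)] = (-4*y*log(y) + 5)/y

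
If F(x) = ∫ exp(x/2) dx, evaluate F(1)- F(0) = -2 + 2*exp(1/2)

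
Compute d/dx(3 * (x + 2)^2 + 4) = 6*x + 12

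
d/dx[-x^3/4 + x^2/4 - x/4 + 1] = -3*x^2/4 + x/2 - 1/4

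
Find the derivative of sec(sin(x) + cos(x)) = sqrt(2)*sin(sqrt(2)*sin(x + pi/4))*cos(x + pi/4)/cos(sqrt(2)*sin(x + pi/4))^2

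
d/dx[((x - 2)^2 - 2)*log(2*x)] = (2*x^2*log(x) + x^2 + 2*x^2*log(2) - 4*x*log(x) - 4*x - 4*x*log(2) + 2)/x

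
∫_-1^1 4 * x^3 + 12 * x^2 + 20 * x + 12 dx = 32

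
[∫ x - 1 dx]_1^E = (-1 + E)^2/2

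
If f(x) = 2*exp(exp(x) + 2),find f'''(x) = 2*exp(x + exp(x) + 2) + 6*exp(2*x + exp(x) + 2) + 2*exp(3*x + exp(x) + 2)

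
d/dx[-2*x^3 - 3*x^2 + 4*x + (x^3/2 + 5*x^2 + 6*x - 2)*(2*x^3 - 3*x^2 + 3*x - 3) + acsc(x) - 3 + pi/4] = (12*x^7*sqrt(1 - 1/x^2) + 85*x^6*sqrt(1 - 1/x^2) - 12*x^5*sqrt(1 - 1/x^2) - 63*x^4*sqrt(1 - 1/x^2) + 24*x^3*sqrt(1 - 1/x^2) - 40*x^2*sqrt(1 - 1/x^2) - 2)/(2*x^2*sqrt(1 - 1/x^2))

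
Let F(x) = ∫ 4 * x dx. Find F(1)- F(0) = 2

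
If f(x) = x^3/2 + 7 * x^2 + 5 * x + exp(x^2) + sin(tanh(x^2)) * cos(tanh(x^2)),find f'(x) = 3*x^2/2 + 2*x*exp(x^2) - 4*x*sin(tanh(x^2))^2/cosh(x^2)^2 + 14*x + 2*x/cosh(x^2)^2 + 5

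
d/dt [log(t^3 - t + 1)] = (3*t^2 - 1)/(t^3 - t + 1)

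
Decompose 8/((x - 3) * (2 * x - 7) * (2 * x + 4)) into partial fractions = 16/(11*(2*x - 7)) + 4/(55*(x + 2)) - 4/(5*(x - 3))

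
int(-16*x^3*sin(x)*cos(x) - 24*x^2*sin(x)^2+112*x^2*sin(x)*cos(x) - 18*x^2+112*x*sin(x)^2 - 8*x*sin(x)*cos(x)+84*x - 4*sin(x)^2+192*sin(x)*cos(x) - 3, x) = (4*sin(x)^2 + 3)*(-2*x^3 + 14*x^2 - x + 24) + C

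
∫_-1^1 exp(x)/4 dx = -exp(-1)/4 + E/4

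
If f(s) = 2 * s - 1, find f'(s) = 2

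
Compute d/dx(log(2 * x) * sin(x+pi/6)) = (x*log(x)*cos(x + pi/6) + x*log(2)*cos(x + pi/6) + sin(x + pi/6))/x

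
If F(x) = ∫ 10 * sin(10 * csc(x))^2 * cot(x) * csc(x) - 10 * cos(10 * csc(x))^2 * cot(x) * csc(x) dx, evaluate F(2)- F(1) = sin(20/sin(2))/2 - sin(20/sin(1))/2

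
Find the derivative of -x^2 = -2*x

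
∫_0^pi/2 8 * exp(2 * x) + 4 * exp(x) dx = -9 + (1 + 2*exp(pi/2))^2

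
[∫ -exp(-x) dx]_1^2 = -exp(-1) + exp(-2)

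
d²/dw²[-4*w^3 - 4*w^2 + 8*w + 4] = -24*w - 8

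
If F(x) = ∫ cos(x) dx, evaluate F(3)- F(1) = -sin(1) + sin(3)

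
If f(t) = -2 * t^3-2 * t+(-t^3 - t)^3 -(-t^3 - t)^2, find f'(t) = -9*t^8 - 21*t^6 - 6*t^5 - 15*t^4 - 8*t^3 - 9*t^2 - 2*t - 2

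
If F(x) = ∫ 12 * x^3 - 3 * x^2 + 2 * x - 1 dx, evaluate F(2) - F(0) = 42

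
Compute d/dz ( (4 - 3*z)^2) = 18*z - 24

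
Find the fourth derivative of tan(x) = 24*tan(x)^5 + 40*tan(x)^3 + 16*tan(x)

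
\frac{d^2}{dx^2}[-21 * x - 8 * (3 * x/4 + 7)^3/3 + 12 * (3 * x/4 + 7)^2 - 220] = -27*x/4 - 99/2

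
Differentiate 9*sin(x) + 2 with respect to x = 9*cos(x)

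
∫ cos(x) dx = sin(x) + C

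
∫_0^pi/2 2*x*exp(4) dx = pi^2*exp(4)/4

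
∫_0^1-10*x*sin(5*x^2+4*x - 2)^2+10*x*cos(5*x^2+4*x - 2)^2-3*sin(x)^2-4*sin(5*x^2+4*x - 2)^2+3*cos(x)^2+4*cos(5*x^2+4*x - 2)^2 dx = sin(4)/2 + sin(14)/2 + 3*sin(2)/2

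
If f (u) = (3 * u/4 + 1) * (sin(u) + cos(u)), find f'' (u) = -3*sqrt(2)*u*sin(u + pi/4)/4 - 5*sin(u)/2 + cos(u)/2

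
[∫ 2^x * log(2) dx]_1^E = -2 + 2^E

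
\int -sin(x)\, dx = cos(x) + C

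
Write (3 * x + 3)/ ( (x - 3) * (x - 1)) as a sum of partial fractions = -3/(x - 1) + 6/(x - 3)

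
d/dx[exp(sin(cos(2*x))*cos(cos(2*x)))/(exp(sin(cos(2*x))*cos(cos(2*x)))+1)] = -4*sin(x)*cos(x)*cos(4*sin(x)^2 - 2)/(exp(sin(4*sin(x)^2 - 2)/2) + 2 + exp(-sin(4*sin(x)^2 - 2)/2))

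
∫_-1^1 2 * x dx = 0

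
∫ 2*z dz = z^2 + C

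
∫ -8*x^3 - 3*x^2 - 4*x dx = -2*x^4 - x^3 - 2*x^2 + C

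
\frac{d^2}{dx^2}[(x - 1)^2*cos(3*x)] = -9*x^2*cos(3*x) - 12*x*sin(3*x) + 18*x*cos(3*x) + 12*sin(3*x) - 7*cos(3*x)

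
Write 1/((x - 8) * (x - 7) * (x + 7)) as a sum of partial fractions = 1/(210*(x + 7)) - 1/(14*(x - 7)) + 1/(15*(x - 8))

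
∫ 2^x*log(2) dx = 2^x + C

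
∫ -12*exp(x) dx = -12*exp(x) + C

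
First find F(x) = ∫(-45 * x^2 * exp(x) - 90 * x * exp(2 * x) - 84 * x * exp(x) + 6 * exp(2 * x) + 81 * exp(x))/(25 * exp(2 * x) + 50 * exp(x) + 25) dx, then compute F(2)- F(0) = -93*exp(2)/(25*(1 + exp(2))) - 3/2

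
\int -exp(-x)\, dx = exp(-x) + C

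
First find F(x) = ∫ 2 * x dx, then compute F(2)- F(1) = 3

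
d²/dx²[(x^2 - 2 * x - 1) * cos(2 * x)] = -4*x^2*cos(2*x) + 8*sqrt(2)*x*cos(2*x + pi/4) + 8*sin(2*x) + 6*cos(2*x)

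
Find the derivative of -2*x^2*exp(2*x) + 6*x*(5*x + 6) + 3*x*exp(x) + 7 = -4*x^2*exp(2*x) - 4*x*exp(2*x) + 3*x*exp(x) + 60*x + 3*exp(x) + 36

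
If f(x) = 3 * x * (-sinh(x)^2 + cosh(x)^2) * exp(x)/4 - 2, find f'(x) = 3*(x + 1)*exp(x)/4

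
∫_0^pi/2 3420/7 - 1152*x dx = -4*(-5 + 6*pi)^2 + 30*pi/7 + 100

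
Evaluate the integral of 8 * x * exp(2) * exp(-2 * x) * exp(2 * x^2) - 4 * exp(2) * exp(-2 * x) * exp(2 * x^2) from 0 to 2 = -2*exp(2) + 2*exp(6)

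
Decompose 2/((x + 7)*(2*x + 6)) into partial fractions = -1/(4*(x + 7)) + 1/(4*(x + 3))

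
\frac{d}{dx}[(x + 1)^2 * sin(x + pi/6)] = x^2*cos(x + pi/6) + 2*x*sin(x + pi/6) + 2*x*cos(x + pi/6) + 2*sin(x + pi/6) + cos(x + pi/6)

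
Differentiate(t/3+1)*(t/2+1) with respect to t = t/3 + 5/6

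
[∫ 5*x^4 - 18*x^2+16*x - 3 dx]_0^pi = (-1 + pi)^3*(3*pi + pi^2)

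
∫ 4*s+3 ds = 2*s^2 + 3*s + C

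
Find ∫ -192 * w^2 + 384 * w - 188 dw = -64*w^3 + 192*w^2 - 188*w + C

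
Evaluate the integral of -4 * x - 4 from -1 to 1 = -8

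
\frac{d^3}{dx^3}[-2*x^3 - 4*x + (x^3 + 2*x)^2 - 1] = 120*x^3 + 96*x - 12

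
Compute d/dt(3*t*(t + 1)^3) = 12*t^3 + 27*t^2 + 18*t + 3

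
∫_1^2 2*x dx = 3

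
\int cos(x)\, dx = sin(x) + C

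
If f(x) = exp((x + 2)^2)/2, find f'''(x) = 4*x^3*exp(x^2 + 4*x + 4) + 24*x^2*exp(x^2 + 4*x + 4) + 54*x*exp(x^2 + 4*x + 4) + 44*exp(x^2 + 4*x + 4)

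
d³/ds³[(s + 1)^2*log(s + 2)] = (2*s^2 + 10*s + 14)/(s^3 + 6*s^2 + 12*s + 8)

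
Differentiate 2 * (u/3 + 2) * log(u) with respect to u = (2*u*log(u) + 2*u + 12)/(3*u)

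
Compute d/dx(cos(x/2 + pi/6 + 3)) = -sin(x/2 + pi/6 + 3)/2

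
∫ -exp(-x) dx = exp(-x) + C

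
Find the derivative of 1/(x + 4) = -1/(x^2 + 8*x + 16)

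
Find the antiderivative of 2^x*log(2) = 2^x + C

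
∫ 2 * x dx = x^2 + C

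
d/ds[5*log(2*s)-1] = 5/s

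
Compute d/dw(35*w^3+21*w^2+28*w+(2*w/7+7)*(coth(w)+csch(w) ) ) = (735*w^2*sinh(w)^2 + 294*w*sinh(w)^2 - 2*w*cosh(w) - 2*w + 196*sinh(w)^2 + 2*sinh(w) + sinh(2*w) - 49*cosh(w) - 49)/(7*sinh(w)^2)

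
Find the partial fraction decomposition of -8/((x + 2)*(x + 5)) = 8/(3*(x + 5)) - 8/(3*(x + 2))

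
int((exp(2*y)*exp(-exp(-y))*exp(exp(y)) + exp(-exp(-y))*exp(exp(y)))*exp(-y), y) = exp(2*sinh(y)) + C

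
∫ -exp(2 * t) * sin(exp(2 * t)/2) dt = cos(exp(2*t)/2) + C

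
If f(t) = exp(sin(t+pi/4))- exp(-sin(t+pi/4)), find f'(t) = (exp(2*sin(t + pi/4))*cos(t + pi/4) + cos(t + pi/4))*exp(-sin(t + pi/4))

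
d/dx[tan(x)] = cos(x)^(-2)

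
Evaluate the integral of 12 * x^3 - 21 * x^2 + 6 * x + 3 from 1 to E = (-1 + E)^3*(2 + 3*E)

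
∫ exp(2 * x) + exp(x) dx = (exp(x) + 2)*exp(x)/2 + C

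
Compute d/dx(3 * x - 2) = 3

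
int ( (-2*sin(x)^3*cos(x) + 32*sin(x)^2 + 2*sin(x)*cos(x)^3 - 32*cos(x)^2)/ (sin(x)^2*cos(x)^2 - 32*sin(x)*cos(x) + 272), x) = log((sin(2*x) - 32)^2/64 + 1) + C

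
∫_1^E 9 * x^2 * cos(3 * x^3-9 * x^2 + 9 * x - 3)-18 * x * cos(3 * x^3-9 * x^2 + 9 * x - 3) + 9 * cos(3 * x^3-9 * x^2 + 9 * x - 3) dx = sin(3*(-1 + E)^3)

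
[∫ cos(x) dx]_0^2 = sin(2)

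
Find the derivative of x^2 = 2*x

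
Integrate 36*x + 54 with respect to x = 18*x^2 + 54*x + C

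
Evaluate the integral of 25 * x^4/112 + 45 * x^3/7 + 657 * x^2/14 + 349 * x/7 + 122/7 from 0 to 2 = 2008/7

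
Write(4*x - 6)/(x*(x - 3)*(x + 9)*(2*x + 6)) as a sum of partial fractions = 7/(216*(x + 9)) - 1/(12*(x + 3)) + 1/(72*(x - 3)) + 1/(27*x)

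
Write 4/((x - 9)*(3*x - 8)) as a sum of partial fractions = -12/(19*(3*x - 8)) + 4/(19*(x - 9))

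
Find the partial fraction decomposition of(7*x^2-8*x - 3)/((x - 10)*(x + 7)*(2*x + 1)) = -11/(273*(2*x + 1)) + 396/(221*(x + 7)) + 617/(357*(x - 10))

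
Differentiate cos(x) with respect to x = -sin(x)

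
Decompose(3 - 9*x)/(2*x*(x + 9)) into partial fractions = -14/(3*(x + 9)) + 1/(6*x)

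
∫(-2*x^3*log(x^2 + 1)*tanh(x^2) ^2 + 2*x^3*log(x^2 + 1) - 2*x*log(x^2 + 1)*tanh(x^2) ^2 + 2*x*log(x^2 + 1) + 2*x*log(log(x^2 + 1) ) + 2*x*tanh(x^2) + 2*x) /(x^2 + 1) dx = (log(log(x^2 + 1)) + tanh(x^2))*log(x^2 + 1) + C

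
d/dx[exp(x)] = exp(x)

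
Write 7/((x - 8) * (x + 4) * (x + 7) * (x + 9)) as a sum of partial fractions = -7/(170*(x + 9)) + 7/(90*(x + 7)) - 7/(180*(x + 4)) + 7/(3060*(x - 8))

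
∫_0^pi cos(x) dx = 0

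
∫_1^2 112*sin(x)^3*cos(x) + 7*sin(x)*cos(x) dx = -28*sin(1)^4 - 7*sin(1)^2/2 + 7*sin(2)^2/2 + 28*sin(2)^4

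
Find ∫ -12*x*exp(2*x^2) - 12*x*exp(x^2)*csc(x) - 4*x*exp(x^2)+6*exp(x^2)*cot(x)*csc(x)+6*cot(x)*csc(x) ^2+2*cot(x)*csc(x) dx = -3*(exp(x^2) + csc(x))^2 - 2*exp(x^2) - 2*csc(x) + C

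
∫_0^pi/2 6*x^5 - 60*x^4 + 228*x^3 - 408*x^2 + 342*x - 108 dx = -27 + (-1 + (-2 + pi/2)^2)^3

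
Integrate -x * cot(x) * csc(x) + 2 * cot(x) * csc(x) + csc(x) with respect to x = (x - 2)*csc(x) + C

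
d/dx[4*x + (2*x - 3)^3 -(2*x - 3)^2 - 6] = 24*x^2 - 80*x + 70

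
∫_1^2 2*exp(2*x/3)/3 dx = -exp(2/3) + exp(4/3)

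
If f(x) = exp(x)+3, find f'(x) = exp(x)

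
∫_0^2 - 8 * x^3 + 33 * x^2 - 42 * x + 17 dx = 6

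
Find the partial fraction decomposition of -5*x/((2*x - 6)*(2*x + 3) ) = -5/(6*(2*x + 3)) - 5/(6*(x - 3))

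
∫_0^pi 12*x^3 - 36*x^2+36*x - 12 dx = -3 + (-3 + 3*pi)*(-1 + pi)^3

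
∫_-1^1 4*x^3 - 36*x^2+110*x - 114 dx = -252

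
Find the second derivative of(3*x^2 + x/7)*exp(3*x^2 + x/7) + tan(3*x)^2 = 108*x^4*exp(3*x^2 + x/7) + 72*x^3*exp(3*x^2 + x/7)/7 + 4425*x^2*exp(3*x^2 + x/7)/49 + 1471*x*exp(3*x^2 + x/7)/343 + 296*exp(3*x^2 + x/7)/49 + 54*tan(3*x)^4 + 72*tan(3*x)^2 + 18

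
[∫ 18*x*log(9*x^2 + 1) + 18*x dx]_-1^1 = 0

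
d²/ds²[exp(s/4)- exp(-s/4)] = (exp(s/2) - 1)*exp(-s/4)/16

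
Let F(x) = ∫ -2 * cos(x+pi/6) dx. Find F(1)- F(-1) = -2*sqrt(3)*sin(1)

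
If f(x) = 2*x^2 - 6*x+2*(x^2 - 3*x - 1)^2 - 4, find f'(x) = 8*x^3 - 36*x^2 + 32*x + 6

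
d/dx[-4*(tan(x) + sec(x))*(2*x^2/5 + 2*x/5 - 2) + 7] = 8*(-2*x^2*sin(x)/5 - 2*x^2/5 - 2*x*sin(x)/5 - 2*x*sin(2*x)/5 - 4*x*cos(x)/5 - 2*x/5 + 2*sin(x) - sin(2*x)/5 - 2*cos(x)/5 + 2)/(cos(2*x) + 1)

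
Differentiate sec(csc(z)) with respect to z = -tan(csc(z))*cot(z)*csc(z)*sec(csc(z))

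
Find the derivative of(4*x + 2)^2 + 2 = 32*x + 16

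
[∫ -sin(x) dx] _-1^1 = 0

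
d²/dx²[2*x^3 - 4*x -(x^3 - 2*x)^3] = -72*x^7 + 252*x^5 - 240*x^3 + 60*x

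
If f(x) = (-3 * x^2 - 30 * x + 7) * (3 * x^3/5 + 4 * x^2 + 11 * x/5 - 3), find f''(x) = -36*x^3 - 360*x^2 - 3672*x/5 - 58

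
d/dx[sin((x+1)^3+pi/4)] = 3*x^2*cos(x^3 + 3*x^2 + 3*x + pi/4 + 1) + 6*x*cos(x^3 + 3*x^2 + 3*x + pi/4 + 1) + 3*cos(x^3 + 3*x^2 + 3*x + pi/4 + 1)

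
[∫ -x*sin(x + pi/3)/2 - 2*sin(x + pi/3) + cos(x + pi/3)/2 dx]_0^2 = 3*cos(pi/3 + 2) - 1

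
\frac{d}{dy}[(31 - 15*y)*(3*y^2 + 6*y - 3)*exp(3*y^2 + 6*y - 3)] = -270*y^4*exp(3*y^2 + 6*y - 3) - 252*y^3*exp(3*y^2 + 6*y - 3) + 1269*y^2*exp(3*y^2 + 6*y - 3) + 834*y*exp(3*y^2 + 6*y - 3) - 327*exp(3*y^2 + 6*y - 3)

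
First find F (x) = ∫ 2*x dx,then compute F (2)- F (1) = 3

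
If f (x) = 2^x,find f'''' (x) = 2^x*log(2)^4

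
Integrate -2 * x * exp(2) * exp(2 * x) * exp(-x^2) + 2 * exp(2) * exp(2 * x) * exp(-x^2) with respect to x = exp(-x^2 + 2*x + 2) + C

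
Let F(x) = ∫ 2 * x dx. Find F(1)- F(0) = 1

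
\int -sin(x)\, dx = cos(x) + C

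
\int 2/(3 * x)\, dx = 2*log(x)/3 + C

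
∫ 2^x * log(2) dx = 2^x + C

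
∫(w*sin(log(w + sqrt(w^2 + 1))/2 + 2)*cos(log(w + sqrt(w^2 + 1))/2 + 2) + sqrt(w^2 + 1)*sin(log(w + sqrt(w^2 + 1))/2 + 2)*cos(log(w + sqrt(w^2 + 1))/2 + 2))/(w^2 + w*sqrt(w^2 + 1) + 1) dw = sin(log(w + sqrt(w^2 + 1))/2 + 2)^2 + C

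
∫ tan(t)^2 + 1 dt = tan(t) + C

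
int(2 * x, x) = x^2 + C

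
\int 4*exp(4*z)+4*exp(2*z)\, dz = (exp(2*z) + 1)^2 + C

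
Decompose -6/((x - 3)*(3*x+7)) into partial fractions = 9/(8*(3*x + 7)) - 3/(8*(x - 3))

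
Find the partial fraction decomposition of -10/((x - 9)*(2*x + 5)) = 20/(23*(2*x + 5)) - 10/(23*(x - 9))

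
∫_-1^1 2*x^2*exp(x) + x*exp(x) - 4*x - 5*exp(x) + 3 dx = -3*E - 3*exp(-1) + 6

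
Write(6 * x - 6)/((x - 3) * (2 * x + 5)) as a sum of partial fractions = 42/(11*(2*x + 5)) + 12/(11*(x - 3))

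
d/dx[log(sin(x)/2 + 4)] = cos(x)/(sin(x) + 8)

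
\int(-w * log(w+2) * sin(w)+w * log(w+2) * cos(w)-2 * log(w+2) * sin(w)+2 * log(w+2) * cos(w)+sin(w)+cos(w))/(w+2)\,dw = sqrt(2)*log(w + 2)*sin(w + pi/4) + C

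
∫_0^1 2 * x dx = 1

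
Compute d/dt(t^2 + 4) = 2*t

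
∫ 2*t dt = t^2 + C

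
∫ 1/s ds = log(-8*s) + C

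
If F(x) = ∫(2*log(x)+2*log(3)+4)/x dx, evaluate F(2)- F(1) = -(log(3) + 2)^2 + (log(6) + 2)^2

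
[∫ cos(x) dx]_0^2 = sin(2)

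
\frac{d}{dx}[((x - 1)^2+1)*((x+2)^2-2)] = 4*x^3 + 6*x^2 - 8*x + 4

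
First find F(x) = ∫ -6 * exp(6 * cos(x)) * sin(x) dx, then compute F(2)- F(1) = -exp(6*cos(1)) + exp(6*cos(2))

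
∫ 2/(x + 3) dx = 2*log(x/3 + 1) + C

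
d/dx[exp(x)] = exp(x)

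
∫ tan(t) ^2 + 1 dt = tan(t) + C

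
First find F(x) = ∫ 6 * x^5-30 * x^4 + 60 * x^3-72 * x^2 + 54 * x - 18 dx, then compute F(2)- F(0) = -8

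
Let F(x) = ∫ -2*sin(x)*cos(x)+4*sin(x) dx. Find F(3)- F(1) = -(2 - cos(1))^2 + (2 - cos(3))^2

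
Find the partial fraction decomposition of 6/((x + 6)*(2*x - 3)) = 4/(5*(2*x - 3)) - 2/(5*(x + 6))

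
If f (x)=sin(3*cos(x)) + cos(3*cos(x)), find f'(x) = -3*sqrt(2)*sin(x)*cos(3*cos(x) + pi/4)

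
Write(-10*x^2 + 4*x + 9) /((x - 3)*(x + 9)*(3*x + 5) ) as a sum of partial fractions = 229/(308*(3*x + 5)) - 279/(88*(x + 9)) - 23/(56*(x - 3))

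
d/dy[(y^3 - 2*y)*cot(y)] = -y^3/sin(y)^2 + 3*y^2/tan(y) + 2*y/sin(y)^2 - 2/tan(y)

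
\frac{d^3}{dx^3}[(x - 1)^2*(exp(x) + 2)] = x^2*exp(x) + 4*x*exp(x) + exp(x)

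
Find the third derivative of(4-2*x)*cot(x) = 12*x*cot(x)^4 + 16*x*cot(x)^2 + 4*x - 24*cot(x)^4 - 12*cot(x)^3 - 32*cot(x)^2 - 12*cot(x) - 8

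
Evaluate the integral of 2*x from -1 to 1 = 0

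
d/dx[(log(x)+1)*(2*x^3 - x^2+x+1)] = (6*x^3*log(x) + 8*x^3 - 2*x^2*log(x) - 3*x^2 + x*log(x) + 2*x + 1)/x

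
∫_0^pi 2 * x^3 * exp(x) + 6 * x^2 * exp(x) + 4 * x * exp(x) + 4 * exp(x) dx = 2*(2*pi + pi^3)*exp(pi)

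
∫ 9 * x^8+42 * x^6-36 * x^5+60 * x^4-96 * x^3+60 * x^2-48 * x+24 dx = x^9 + 6*x^7 - 6*x^6 + 12*x^5 - 24*x^4 + 20*x^3 - 24*x^2 + 24*x + C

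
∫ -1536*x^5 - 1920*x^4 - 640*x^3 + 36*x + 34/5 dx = -256*x^6 - 384*x^5 - 160*x^4 + 18*x^2 + 34*x/5 + C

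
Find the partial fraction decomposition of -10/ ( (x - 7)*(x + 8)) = 2/(3*(x + 8)) - 2/(3*(x - 7))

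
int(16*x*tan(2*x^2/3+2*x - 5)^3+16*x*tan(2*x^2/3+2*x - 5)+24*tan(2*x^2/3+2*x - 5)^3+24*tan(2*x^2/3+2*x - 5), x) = 6*tan(2*x^2/3 + 2*x - 5)^2 + C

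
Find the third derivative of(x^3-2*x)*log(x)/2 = (6*x^2*log(x) + 11*x^2 + 2)/(2*x^2)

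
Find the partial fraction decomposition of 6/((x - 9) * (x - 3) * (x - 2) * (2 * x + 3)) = -16/(441*(2*x + 3)) + 6/(49*(x - 2)) - 1/(9*(x - 3)) + 1/(147*(x - 9))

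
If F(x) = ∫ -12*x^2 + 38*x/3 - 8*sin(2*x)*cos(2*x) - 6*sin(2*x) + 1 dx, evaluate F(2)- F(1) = -8 + 2*cos(4) + cos(8) - 3*cos(2)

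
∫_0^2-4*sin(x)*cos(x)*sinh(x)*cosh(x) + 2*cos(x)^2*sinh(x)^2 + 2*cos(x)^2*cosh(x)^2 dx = cos(2)^2*sinh(4)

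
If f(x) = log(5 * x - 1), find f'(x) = 5/(5*x - 1)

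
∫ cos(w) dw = sin(w) + C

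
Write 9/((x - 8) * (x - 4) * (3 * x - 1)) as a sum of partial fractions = 81/(253*(3*x - 1)) - 9/(44*(x - 4)) + 9/(92*(x - 8))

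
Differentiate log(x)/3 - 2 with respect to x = 1/(3*x)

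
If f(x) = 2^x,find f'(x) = 2^x*log(2)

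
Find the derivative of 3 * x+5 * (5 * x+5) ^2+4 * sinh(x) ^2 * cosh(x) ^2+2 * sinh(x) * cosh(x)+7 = 250*x + 2*sinh(4*x) + 2*cosh(2*x) + 253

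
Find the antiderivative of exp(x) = exp(x) + C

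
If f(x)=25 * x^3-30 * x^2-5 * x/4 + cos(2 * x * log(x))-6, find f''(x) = (150*x^2 - 4*x*log(x)^2*cos(2*x*log(x)) - 8*x*log(x)*cos(2*x*log(x)) - 4*x*cos(2*x*log(x)) - 60*x - 2*sin(2*x*log(x)))/x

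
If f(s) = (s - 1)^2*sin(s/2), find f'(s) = s^2*cos(s/2)/2 + 2*s*sin(s/2) - s*cos(s/2) - 2*sin(s/2) + cos(s/2)/2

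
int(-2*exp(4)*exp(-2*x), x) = exp(4 - 2*x) + C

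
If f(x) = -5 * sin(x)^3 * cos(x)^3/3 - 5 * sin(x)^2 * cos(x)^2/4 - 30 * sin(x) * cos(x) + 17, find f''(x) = -25*(1 - cos(2*x))^2*sin(2*x)/4 - 5*(1 - cos(2*x))^2 - 5*(cos(2*x) + 1)^2*sin(2*x)/4 + 70*sin(2*x) - 5*sin(4*x) - 10*cos(2*x) + 15/2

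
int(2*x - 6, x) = x^2 - 6*x + C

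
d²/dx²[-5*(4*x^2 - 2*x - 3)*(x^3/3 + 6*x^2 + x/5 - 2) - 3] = -400*x^3/3 - 1400*x^2 + 366*x + 264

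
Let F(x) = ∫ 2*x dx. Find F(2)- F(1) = 3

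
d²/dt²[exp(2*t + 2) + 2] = 4*exp(2*t + 2)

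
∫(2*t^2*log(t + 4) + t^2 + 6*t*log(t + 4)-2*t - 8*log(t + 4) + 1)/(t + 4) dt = (t - 1)^2*log(t + 4) + C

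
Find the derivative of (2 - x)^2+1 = 2*x - 4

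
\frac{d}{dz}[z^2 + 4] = 2*z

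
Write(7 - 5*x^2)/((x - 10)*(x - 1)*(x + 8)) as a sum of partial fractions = -313/(162*(x + 8)) - 2/(81*(x - 1)) - 493/(162*(x - 10))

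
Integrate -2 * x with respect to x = -x^2 + C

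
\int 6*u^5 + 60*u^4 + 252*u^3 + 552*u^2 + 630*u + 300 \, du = u^6 + 12*u^5 + 63*u^4 + 184*u^3 + 315*u^2 + 300*u + C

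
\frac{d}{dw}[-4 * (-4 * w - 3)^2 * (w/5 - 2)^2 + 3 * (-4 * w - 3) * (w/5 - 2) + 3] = -256*w^3/25 + 3552*w^2/25 - 9152*w/25 - 333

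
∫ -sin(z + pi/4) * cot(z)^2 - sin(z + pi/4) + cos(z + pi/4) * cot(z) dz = sin(z + pi/4)*cot(z) + C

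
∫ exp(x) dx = exp(x) + C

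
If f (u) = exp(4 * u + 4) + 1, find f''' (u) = 64*exp(4*u + 4)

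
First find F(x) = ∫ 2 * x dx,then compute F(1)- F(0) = 1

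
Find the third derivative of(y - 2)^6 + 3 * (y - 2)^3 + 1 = 120*y^3 - 720*y^2 + 1440*y - 942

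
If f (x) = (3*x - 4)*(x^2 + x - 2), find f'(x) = 9*x^2 - 2*x - 10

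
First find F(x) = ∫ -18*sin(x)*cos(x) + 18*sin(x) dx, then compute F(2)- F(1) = -9*(-1 + cos(1))^2 + 9*(-1 + cos(2))^2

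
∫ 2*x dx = x^2 + C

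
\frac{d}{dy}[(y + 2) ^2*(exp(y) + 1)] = y^2*exp(y) + 6*y*exp(y) + 2*y + 8*exp(y) + 4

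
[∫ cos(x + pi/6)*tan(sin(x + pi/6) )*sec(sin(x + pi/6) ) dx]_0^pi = 0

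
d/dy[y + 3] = 1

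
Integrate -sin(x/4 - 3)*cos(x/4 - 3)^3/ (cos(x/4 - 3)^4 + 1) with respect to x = log(cos(x/4 - 3)^4 + 1) + C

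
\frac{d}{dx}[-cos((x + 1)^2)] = 2*(x + 1)*sin(x^2 + 2*x + 1)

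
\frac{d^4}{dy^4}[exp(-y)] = exp(-y)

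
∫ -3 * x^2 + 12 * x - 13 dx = -x^3 + 6*x^2 - 13*x + C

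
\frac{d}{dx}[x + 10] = 1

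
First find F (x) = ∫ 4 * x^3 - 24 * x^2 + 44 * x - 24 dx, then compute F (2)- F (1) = 1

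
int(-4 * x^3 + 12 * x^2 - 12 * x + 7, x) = -x^4 + 4*x^3 - 6*x^2 + 7*x + C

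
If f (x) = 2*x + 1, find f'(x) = 2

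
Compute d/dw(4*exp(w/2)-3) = 2*exp(w/2)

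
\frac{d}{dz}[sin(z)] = cos(z)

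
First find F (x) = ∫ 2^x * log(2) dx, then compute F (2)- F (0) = 3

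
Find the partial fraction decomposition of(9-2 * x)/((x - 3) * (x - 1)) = -7/(2*(x - 1)) + 3/(2*(x - 3))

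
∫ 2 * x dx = x^2 + C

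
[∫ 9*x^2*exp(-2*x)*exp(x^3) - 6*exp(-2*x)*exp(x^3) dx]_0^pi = -3 + 3*exp(-2*pi + pi^3)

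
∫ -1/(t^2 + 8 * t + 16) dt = 1/(t + 4) + C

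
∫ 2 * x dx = x^2 + C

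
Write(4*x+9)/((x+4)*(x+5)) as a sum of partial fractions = 11/(x + 5) - 7/(x + 4)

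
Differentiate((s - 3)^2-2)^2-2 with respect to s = 4*s^3 - 36*s^2 + 100*s - 84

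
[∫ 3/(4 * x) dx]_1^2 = 3*log(2)/4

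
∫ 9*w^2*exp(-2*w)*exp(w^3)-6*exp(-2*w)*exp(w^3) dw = 3*exp(w*(w^2 - 2)) + C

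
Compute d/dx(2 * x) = 2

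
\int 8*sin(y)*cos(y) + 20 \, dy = 20*y + 4*sin(y)^2 + C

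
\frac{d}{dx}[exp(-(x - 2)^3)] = (-3*x^2 + 12*x - 12)*exp(-x^3 + 6*x^2 - 12*x + 8)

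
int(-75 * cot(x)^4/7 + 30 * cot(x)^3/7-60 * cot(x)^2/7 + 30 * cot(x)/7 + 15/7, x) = 5*(5*cot(x)^2 - 3*cot(x) - 3)*cot(x)/7 + C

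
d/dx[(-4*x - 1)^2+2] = 32*x + 8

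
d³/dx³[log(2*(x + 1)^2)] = 4/(x^3 + 3*x^2 + 3*x + 1)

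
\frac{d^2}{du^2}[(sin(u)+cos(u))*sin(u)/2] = sqrt(2)*cos(2*u + pi/4)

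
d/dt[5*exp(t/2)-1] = 5*exp(t/2)/2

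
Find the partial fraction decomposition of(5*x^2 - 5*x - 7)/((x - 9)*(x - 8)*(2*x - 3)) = -1/(15*(2*x - 3)) - 21/(x - 8) + 353/(15*(x - 9))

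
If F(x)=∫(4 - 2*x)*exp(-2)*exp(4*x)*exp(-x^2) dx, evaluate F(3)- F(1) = 0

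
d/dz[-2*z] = -2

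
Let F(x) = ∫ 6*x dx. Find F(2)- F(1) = 9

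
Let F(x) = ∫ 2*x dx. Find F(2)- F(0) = 4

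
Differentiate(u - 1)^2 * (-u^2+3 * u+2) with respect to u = -4*u^3 + 15*u^2 - 10*u - 1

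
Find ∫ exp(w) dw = exp(w) + C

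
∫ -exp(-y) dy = exp(-y) + C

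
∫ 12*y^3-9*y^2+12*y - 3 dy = 3*y^4 - 3*y^3 + 6*y^2 - 3*y + C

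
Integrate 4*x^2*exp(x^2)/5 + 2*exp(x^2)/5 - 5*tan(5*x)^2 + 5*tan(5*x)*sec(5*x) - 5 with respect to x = 2*x*exp(x^2)/5 - tan(5*x) + sec(5*x) + C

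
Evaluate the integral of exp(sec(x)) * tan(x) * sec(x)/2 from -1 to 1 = 0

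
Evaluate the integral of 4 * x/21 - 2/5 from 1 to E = 2*E*(-3 + 5*E/7)/15 + 32/105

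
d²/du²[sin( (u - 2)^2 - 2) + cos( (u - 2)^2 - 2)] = -4*sqrt(2)*u^2*sin(u^2 - 4*u + pi/4 + 2) + 16*sqrt(2)*u*sin(u^2 - 4*u + pi/4 + 2) - 18*sin(u^2 - 4*u + 2) - 14*cos(u^2 - 4*u + 2)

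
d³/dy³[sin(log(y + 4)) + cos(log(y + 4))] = 2*(sin(log(y + 4)) + 2*cos(log(y + 4)))/(y^3 + 12*y^2 + 48*y + 64)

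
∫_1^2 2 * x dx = 3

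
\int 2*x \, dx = x^2 + C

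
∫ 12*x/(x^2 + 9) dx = 6*log(x^2/9 + 1) + C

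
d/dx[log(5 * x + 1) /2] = 5/(10*x + 2)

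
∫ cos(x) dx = sin(x) + C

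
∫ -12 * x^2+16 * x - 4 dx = -4*x^3 + 8*x^2 - 4*x + C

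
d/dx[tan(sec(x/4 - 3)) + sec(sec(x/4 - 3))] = tan(x/4 - 3)*tan(sec(x/4 - 3))^2*sec(x/4 - 3)/4 + tan(x/4 - 3)*tan(sec(x/4 - 3))*sec(x/4 - 3)*sec(sec(x/4 - 3))/4 + tan(x/4 - 3)*sec(x/4 - 3)/4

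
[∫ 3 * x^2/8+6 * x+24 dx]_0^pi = -64 + (pi/2 + 4)^3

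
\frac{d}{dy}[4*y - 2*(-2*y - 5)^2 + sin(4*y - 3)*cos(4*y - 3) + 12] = -16*y - 4*sin(4*y - 3)^2 + 4*cos(4*y - 3)^2 - 36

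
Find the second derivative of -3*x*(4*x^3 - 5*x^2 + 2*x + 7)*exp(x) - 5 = -12*x^4*exp(x) - 81*x^3*exp(x) - 60*x^2*exp(x) + 45*x*exp(x) - 54*exp(x)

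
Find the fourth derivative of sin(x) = sin(x)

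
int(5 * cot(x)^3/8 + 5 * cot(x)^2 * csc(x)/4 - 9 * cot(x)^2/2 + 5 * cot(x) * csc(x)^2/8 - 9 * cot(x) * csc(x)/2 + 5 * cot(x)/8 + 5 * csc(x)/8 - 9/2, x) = -5*(cot(x) + csc(x) - 8)^2/16 - cot(x)/2 - csc(x)/2 + C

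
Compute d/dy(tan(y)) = cos(y)^(-2)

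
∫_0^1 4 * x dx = 2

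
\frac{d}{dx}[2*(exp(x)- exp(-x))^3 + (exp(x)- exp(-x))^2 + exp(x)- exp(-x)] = (6*exp(6*x) + 2*exp(5*x) - 5*exp(4*x) - 5*exp(2*x) - 2*exp(x) + 6)*exp(-3*x)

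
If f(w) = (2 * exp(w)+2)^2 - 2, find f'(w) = 8*exp(2*w) + 8*exp(w)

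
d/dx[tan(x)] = cos(x)^(-2)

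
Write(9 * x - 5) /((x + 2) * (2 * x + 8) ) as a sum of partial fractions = 41/(4*(x + 4)) - 23/(4*(x + 2))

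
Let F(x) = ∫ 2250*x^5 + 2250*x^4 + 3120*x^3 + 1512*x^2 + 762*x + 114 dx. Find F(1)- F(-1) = 2136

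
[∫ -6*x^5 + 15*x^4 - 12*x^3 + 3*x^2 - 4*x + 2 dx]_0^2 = -12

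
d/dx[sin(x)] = cos(x)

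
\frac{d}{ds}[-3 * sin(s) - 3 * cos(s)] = 3*sin(s) - 3*cos(s)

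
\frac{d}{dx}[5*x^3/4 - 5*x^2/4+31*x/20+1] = 15*x^2/4 - 5*x/2 + 31/20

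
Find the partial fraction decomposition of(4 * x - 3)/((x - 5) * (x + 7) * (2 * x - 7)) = -44/(63*(2*x - 7)) - 31/(252*(x + 7)) + 17/(36*(x - 5))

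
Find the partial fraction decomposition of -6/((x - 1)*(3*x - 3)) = -2/(x - 1)^2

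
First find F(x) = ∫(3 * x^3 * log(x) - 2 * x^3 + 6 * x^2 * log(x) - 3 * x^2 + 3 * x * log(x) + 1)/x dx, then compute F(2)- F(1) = -19 + 27*log(2)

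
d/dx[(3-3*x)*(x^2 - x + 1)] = -9*x^2 + 12*x - 6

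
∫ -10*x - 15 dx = -5*x^2 - 15*x + C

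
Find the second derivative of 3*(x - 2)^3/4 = 9*x/2 - 9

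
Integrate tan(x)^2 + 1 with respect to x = tan(x) + C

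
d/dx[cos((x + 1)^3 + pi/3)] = -3*x^2*sin(x^3 + 3*x^2 + 3*x + 1 + pi/3) - 6*x*sin(x^3 + 3*x^2 + 3*x + 1 + pi/3) - 3*sin(x^3 + 3*x^2 + 3*x + 1 + pi/3)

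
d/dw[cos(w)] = -sin(w)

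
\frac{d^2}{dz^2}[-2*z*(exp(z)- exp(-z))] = (-2*z*exp(2*z) + 2*z - 4*exp(2*z) - 4)*exp(-z)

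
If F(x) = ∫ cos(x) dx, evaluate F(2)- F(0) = sin(2)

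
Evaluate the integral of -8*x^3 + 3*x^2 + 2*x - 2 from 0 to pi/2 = (-pi^2/4 - pi/2)*(-3*pi/2 + 2 + pi^2/2)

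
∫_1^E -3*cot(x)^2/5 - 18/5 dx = -3*E + 3*cot(E)/5 - 3*cot(1)/5 + 3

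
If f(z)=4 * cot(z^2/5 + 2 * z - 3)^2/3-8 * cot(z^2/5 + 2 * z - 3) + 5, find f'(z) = 16*(z/5 - z*cos(z^2/5 + 2*z - 3)/(15*sin(z^2/5 + 2*z - 3)) + 1 - cos(z^2/5 + 2*z - 3)/(3*sin(z^2/5 + 2*z - 3)))/sin(z^2/5 + 2*z - 3)^2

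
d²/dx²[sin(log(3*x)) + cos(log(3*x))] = -2*cos(log(x) + log(3))/x^2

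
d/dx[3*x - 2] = 3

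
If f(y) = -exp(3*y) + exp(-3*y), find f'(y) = (-3*exp(6*y) - 3)*exp(-3*y)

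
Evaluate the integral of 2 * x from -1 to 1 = 0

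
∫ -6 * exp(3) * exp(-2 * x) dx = 3*exp(3 - 2*x) + C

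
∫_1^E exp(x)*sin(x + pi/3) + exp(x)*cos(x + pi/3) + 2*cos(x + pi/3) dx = (2 + exp(E))*sin(pi/3 + E) - (2 + E)*sin(1 + pi/3)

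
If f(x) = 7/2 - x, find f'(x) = -1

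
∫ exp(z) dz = exp(z) + C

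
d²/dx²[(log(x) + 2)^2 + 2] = (-2*log(x) - 2)/x^2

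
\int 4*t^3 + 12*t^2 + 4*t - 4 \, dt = t^4 + 4*t^3 + 2*t^2 - 4*t + C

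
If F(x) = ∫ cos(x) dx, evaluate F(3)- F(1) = -sin(1) + sin(3)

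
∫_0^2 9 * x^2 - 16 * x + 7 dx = 6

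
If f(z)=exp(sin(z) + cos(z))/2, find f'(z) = sqrt(2)*exp(sin(z))*exp(cos(z))*cos(z + pi/4)/2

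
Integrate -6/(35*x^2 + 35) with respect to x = 6*acot(x)/35 + C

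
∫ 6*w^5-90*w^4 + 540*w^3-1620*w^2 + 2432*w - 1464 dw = w^6 - 18*w^5 + 135*w^4 - 540*w^3 + 1216*w^2 - 1464*w + C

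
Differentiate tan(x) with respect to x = cos(x)^(-2)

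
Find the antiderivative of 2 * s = s^2 + C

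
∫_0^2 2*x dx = 4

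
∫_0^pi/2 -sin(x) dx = -1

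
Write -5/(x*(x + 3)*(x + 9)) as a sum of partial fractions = -5/(54*(x + 9)) + 5/(18*(x + 3)) - 5/(27*x)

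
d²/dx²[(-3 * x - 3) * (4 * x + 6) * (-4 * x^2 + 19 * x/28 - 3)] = 576*x^2 + 4698*x/7 + 1227/7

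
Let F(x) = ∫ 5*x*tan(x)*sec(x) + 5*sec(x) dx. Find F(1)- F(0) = 5*sec(1)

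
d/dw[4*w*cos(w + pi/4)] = -4*w*sin(w + pi/4) + 4*cos(w + pi/4)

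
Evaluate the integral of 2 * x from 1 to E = -1 + exp(2)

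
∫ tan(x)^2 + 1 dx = tan(x) + C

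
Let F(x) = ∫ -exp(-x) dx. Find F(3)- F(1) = -exp(-1) + exp(-3)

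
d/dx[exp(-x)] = -exp(-x)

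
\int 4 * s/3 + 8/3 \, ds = 2*s^2/3 + 8*s/3 + C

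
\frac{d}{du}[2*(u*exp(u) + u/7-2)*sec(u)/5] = 2*(7*u*exp(u)*sin(u)/cos(u) + 7*u*exp(u) + u*sin(u)/cos(u) + 7*exp(u) - 14*sin(u)/cos(u) + 1)/(35*cos(u))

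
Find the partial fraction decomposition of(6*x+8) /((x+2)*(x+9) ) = 46/(7*(x + 9)) - 4/(7*(x + 2))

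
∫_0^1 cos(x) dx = sin(1)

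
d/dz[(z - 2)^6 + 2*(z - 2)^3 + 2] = 6*z^5 - 60*z^4 + 240*z^3 - 474*z^2 + 456*z - 168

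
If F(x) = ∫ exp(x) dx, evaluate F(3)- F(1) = -E + exp(3)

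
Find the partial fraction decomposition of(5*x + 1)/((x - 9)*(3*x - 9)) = -8/(9*(x - 3)) + 23/(9*(x - 9))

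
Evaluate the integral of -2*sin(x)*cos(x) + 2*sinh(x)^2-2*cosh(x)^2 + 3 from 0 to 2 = cos(2)^2 + 1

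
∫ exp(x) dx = exp(x) + C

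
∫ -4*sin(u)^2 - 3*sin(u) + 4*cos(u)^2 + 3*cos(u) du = 2*sin(2*u) + 3*sqrt(2)*sin(u + pi/4) + C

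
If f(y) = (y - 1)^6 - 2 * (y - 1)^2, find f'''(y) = 120*y^3 - 360*y^2 + 360*y - 120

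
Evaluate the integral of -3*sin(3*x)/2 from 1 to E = cos(3*E)/2 - cos(3)/2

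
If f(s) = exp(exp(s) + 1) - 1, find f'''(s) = exp(s + exp(s) + 1) + 3*exp(2*s + exp(s) + 1) + exp(3*s + exp(s) + 1)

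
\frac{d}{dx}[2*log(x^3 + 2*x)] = (6*x^2 + 4)/(x^3 + 2*x)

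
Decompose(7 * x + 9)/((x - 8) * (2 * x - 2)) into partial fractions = -8/(7*(x - 1)) + 65/(14*(x - 8))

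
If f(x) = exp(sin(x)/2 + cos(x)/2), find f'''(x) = -(sqrt(2)*sin(3*x + pi/4) + 12*cos(2*x) + 5*sqrt(2)*cos(x + pi/4))*exp(sin(x)/2)*exp(cos(x)/2)/16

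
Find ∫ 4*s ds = 2*s^2 + C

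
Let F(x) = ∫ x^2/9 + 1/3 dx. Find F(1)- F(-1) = 20/27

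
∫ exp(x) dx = exp(x) + C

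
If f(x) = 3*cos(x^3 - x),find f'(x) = 3*(1 - 3*x^2)*sin(x*(x^2 - 1))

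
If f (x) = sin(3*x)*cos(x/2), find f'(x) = 5*cos(5*x/2)/4 + 7*cos(7*x/2)/4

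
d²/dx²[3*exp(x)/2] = 3*exp(x)/2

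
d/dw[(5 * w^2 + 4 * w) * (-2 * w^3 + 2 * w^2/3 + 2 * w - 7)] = -50*w^4 - 56*w^3/3 + 38*w^2 - 54*w - 28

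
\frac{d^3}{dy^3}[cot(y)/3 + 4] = -2*cot(y)^4 - 8*cot(y)^2/3 - 2/3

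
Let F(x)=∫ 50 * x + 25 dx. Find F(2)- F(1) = 100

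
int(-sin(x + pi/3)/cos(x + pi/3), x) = log(3*cos(x + pi/3)) + C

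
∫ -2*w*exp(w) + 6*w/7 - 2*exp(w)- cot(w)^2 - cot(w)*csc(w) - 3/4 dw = 3*w^2/7 - 2*w*exp(w) + w/4 + cot(w) + csc(w) + C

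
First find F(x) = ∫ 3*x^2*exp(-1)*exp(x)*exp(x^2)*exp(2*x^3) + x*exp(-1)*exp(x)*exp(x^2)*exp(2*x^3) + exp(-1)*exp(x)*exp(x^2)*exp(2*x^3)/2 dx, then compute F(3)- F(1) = -exp(3)/2 + exp(65)/2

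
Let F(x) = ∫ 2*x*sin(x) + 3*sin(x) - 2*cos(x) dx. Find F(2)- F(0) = 3 - 7*cos(2)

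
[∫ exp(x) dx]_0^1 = -1 + E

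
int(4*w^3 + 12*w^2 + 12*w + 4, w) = w^4 + 4*w^3 + 6*w^2 + 4*w + C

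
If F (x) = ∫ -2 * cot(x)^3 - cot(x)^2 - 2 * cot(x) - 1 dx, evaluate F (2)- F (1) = -cot(1) + cot(2) - cot(1)^2 + cot(2)^2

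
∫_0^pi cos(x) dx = 0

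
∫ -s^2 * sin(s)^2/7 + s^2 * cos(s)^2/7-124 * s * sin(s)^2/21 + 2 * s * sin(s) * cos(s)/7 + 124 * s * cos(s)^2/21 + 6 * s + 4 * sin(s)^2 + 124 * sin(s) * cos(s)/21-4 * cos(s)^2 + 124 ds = (s + 42)*(3*s - 2)*(sin(2*s) + 42)/42 + C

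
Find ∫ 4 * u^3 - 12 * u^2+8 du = u^4 - 4*u^3 + 8*u + C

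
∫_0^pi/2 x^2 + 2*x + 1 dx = -1/3 + (1 + pi/2)^3/3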